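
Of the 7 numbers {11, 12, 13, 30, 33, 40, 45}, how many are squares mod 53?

(11/53) = +1 → QR.
(12/53) = -1 → non-residue.
(13/53) = +1 → QR.
(30/53) = -1 → non-residue.
(33/53) = -1 → non-residue.
(40/53) = +1 → QR.
(45/53) = -1 → non-residue.
Total quadratic residues among the 7: 3.

3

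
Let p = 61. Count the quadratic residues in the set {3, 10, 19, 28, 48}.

(3/61) = +1 → QR.
(10/61) = -1 → non-residue.
(19/61) = +1 → QR.
(28/61) = -1 → non-residue.
(48/61) = +1 → QR.
Total quadratic residues among the 5: 3.

3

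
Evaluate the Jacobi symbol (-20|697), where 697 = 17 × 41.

First reduce: -20 ≡ 677 (mod 697).
Reciprocity: 677 ≡ 1 and 697 ≡ 1 (mod 4), so (677/697) = +(697/677).
Reduce top mod 677: now compute (20/677).
Pull out 2^2: since 677 ≡ 5 (mod 8), (2/677) = -1, so (2/677)^2 = +1.
Reciprocity: 5 ≡ 1 and 677 ≡ 1 (mod 4), so (5/677) = +(677/5).
Reduce top mod 5: now compute (2/5).
Pull out 2: since 5 ≡ 5 (mod 8), (2/5) = -1.
Reached (1/5) = 1. Collecting the sign flips along the way, the symbol is -1.

-1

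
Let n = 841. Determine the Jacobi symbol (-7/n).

First reduce: -7 ≡ 834 (mod 841).
Pull out 2: since 841 ≡ 1 (mod 8), (2/841) = +1.
Reciprocity: 417 ≡ 1 and 841 ≡ 1 (mod 4), so (417/841) = +(841/417).
Reduce top mod 417: now compute (7/417).
Reciprocity: 7 ≡ 3 and 417 ≡ 1 (mod 4), so (7/417) = +(417/7).
Reduce top mod 7: now compute (4/7).
Pull out 2^2: since 7 ≡ 7 (mod 8), (2/7) = +1, so (2/7)^2 = +1.
Reached (1/7) = 1. Collecting the sign flips along the way, the symbol is +1.

1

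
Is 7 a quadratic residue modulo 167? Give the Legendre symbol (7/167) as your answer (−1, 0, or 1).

Reciprocity: 7 ≡ 3 and 167 ≡ 3 (mod 4), so (7/167) = −(167/7).
Reduce top mod 7: now compute (6/7).
Pull out 2: since 7 ≡ 7 (mod 8), (2/7) = +1.
Reciprocity: 3 ≡ 3 and 7 ≡ 3 (mod 4), so (3/7) = −(7/3).
Reduce top mod 3: now compute (1/3).
Reached (1/3) = 1. Collecting the sign flips along the way, the symbol is +1.

1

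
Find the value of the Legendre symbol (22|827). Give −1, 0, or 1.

-1

Pull out 2: since 827 ≡ 3 (mod 8), (2/827) = -1.
Reciprocity: 11 ≡ 3 and 827 ≡ 3 (mod 4), so (11/827) = −(827/11).
Reduce top mod 11: now compute (2/11).
Pull out 2: since 11 ≡ 3 (mod 8), (2/11) = -1.
Reached (1/11) = 1. Collecting the sign flips along the way, the symbol is -1.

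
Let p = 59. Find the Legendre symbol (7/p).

Reciprocity: 7 ≡ 3 and 59 ≡ 3 (mod 4), so (7/59) = −(59/7).
Reduce top mod 7: now compute (3/7).
Reciprocity: 3 ≡ 3 and 7 ≡ 3 (mod 4), so (3/7) = −(7/3).
Reduce top mod 3: now compute (1/3).
Reached (1/3) = 1. Collecting the sign flips along the way, the symbol is +1.

1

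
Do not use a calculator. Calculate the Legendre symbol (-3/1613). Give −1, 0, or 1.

-1

First reduce: -3 ≡ 1610 (mod 1613).
Pull out 2: since 1613 ≡ 5 (mod 8), (2/1613) = -1.
Reciprocity: 805 ≡ 1 and 1613 ≡ 1 (mod 4), so (805/1613) = +(1613/805).
Reduce top mod 805: now compute (3/805).
Reciprocity: 3 ≡ 3 and 805 ≡ 1 (mod 4), so (3/805) = +(805/3).
Reduce top mod 3: now compute (1/3).
Reached (1/3) = 1. Collecting the sign flips along the way, the symbol is -1.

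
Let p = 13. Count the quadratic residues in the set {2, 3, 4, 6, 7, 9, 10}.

(2/13) = -1 → non-residue.
(3/13) = +1 → QR.
(4/13) = +1 → QR.
(6/13) = -1 → non-residue.
(7/13) = -1 → non-residue.
(9/13) = +1 → QR.
(10/13) = +1 → QR.
Total quadratic residues among the 7: 4.

4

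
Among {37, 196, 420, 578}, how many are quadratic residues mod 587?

1

(37/587) = -1 → non-residue.
(196/587) = +1 → QR.
(420/587) = -1 → non-residue.
(578/587) = -1 → non-residue.
Total quadratic residues among the 4: 1.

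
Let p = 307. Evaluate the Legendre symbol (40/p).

Euler's criterion: (40/307) ≡ 40^153 (mod 307).
40^2 ≡ 65 (mod 307)
40^4 ≡ 234 (mod 307)
40^8 ≡ 110 (mod 307)
40^16 ≡ 127 (mod 307)
40^32 ≡ 165 (mod 307)
40^64 ≡ 209 (mod 307)
40^128 ≡ 87 (mod 307)
40^153 = 40^(128+16+8+1) ≡ 1 (mod 307).
Result is 1, so (40/307) = 1.

1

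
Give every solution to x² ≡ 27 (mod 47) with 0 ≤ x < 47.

11, 36

Since 47 ≡ 3 (mod 4), a square root of 27 is 27^((47+1)/4) = 27^12 mod 47.
Repeated squaring: 27^2≡24, 27^4≡12, 27^8≡3 (mod 47).
27^12 = 27^(8+4) ≡ 36 (mod 47).
Check: 36² = 1296 ≡ 27 (mod 47). The two roots are 11 and 36.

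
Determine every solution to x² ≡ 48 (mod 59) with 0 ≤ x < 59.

15, 44

Since 59 ≡ 3 (mod 4), a square root of 48 is 48^((59+1)/4) = 48^15 mod 59.
Repeated squaring: 48^2≡3, 48^4≡9, 48^8≡22 (mod 59).
48^15 = 48^(8+4+2+1) ≡ 15 (mod 59).
Check: 15² = 225 ≡ 48 (mod 59). The two roots are 15 and 44.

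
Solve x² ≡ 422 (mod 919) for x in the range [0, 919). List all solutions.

Since 919 ≡ 3 (mod 4), a square root of 422 is 422^((919+1)/4) = 422^230 mod 919.
Repeated squaring: 422^2≡717, 422^4≡368, 422^8≡331, 422^16≡200, 422^32≡483, 422^64≡782, 422^128≡389 (mod 919).
422^230 = 422^(128+64+32+4+2) ≡ 188 (mod 919).
Check: 188² = 35344 ≡ 422 (mod 919). The two roots are 188 and 731.

188, 731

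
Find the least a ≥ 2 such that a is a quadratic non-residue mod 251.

2

(2/251) = −1, so 2 is the smallest positive non-residue mod 251.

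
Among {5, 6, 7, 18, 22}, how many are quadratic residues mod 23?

(5/23) = -1 → non-residue.
(6/23) = +1 → QR.
(7/23) = -1 → non-residue.
(18/23) = +1 → QR.
(22/23) = -1 → non-residue.
Total quadratic residues among the 5: 2.

2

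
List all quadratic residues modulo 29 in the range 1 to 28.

1 4 5 6 7 9 13 16 20 22 23 24 25 28

Square k = 1,…,14 (k and 29−k give the same square):
1²=1, 2²=4, 3²=9, 4²=16, 5²=25, 6²≡7, 7²≡20, 8²≡6, 9²≡23, 10²≡13, 11²≡5, 12²≡28, 13²≡24, 14²≡22 (mod 29).
So the quadratic residues mod 29 are {1, 4, 5, 6, 7, 9, 13, 16, 20, 22, 23, 24, 25, 28}.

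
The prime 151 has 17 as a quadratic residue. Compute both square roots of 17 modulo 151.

35, 116

Since 151 ≡ 3 (mod 4), a square root of 17 is 17^((151+1)/4) = 17^38 mod 151.
Repeated squaring: 17^2≡138, 17^4≡18, 17^8≡22, 17^16≡31, 17^32≡55 (mod 151).
17^38 = 17^(32+4+2) ≡ 116 (mod 151).
Check: 116² = 13456 ≡ 17 (mod 151). The two roots are 35 and 116.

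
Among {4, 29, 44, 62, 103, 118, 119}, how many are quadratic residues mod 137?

(4/137) = +1 → QR.
(29/137) = -1 → non-residue.
(44/137) = +1 → QR.
(62/137) = -1 → non-residue.
(103/137) = +1 → QR.
(118/137) = +1 → QR.
(119/137) = +1 → QR.
Total quadratic residues among the 7: 5.

5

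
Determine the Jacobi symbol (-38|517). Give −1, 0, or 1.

First reduce: -38 ≡ 479 (mod 517).
Reciprocity: 479 ≡ 3 and 517 ≡ 1 (mod 4), so (479/517) = +(517/479).
Reduce top mod 479: now compute (38/479).
Pull out 2: since 479 ≡ 7 (mod 8), (2/479) = +1.
Reciprocity: 19 ≡ 3 and 479 ≡ 3 (mod 4), so (19/479) = −(479/19).
Reduce top mod 19: now compute (4/19).
Pull out 2^2: since 19 ≡ 3 (mod 8), (2/19) = -1, so (2/19)^2 = +1.
Reached (1/19) = 1. Collecting the sign flips along the way, the symbol is -1.

-1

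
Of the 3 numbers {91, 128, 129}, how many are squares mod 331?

(91/331) = +1 → QR.
(128/331) = -1 → non-residue.
(129/331) = -1 → non-residue.
Total quadratic residues among the 3: 1.

1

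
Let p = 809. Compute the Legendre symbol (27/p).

Reciprocity: 27 ≡ 3 and 809 ≡ 1 (mod 4), so (27/809) = +(809/27).
Reduce top mod 27: now compute (26/27).
Pull out 2: since 27 ≡ 3 (mod 8), (2/27) = -1.
Reciprocity: 13 ≡ 1 and 27 ≡ 3 (mod 4), so (13/27) = +(27/13).
Reduce top mod 13: now compute (1/13).
Reached (1/13) = 1. Collecting the sign flips along the way, the symbol is -1.

-1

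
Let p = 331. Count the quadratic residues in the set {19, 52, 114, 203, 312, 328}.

(19/331) = +1 → QR.
(52/331) = -1 → non-residue.
(114/331) = +1 → QR.
(203/331) = +1 → QR.
(312/331) = -1 → non-residue.
(328/331) = +1 → QR.
Total quadratic residues among the 6: 4.

4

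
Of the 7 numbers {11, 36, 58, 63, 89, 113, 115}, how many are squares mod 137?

(11/137) = +1 → QR.
(36/137) = +1 → QR.
(58/137) = -1 → non-residue.
(63/137) = +1 → QR.
(89/137) = -1 → non-residue.
(113/137) = -1 → non-residue.
(115/137) = +1 → QR.
Total quadratic residues among the 7: 4.

4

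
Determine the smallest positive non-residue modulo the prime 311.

11

(2/311) = +1, so 2 is a residue.
(3/311) = +1, so 3 is a residue.
(4/311) = +1, so 4 is a residue.
(5/311) = +1, so 5 is a residue.
(6/311) = +1, so 6 is a residue.
(7/311) = +1, so 7 is a residue.
(8/311) = +1, so 8 is a residue.
(9/311) = +1, so 9 is a residue.
(10/311) = +1, so 10 is a residue.
(11/311) = −1, so 11 is the smallest positive non-residue mod 311.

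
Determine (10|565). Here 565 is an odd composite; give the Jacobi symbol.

0

Pull out 2: since 565 ≡ 5 (mod 8), (2/565) = -1.
Reciprocity: 5 ≡ 1 and 565 ≡ 1 (mod 4), so (5/565) = +(565/5).
Reduce top mod 5: now compute (0/5).
Top reduces to 0: gcd > 1, so the symbol is 0.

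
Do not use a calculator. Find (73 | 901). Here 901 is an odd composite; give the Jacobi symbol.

1

Reciprocity: 73 ≡ 1 and 901 ≡ 1 (mod 4), so (73/901) = +(901/73).
Reduce top mod 73: now compute (25/73).
Reciprocity: 25 ≡ 1 and 73 ≡ 1 (mod 4), so (25/73) = +(73/25).
Reduce top mod 25: now compute (23/25).
Reciprocity: 23 ≡ 3 and 25 ≡ 1 (mod 4), so (23/25) = +(25/23).
Reduce top mod 23: now compute (2/23).
Pull out 2: since 23 ≡ 7 (mod 8), (2/23) = +1.
Reached (1/23) = 1. Collecting the sign flips along the way, the symbol is +1.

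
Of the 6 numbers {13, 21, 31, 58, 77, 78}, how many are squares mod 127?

(13/127) = +1 → QR.
(21/127) = +1 → QR.
(31/127) = +1 → QR.
(58/127) = -1 → non-residue.
(77/127) = -1 → non-residue.
(78/127) = -1 → non-residue.
Total quadratic residues among the 6: 3.

3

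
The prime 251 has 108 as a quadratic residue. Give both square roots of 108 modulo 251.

Since 251 ≡ 3 (mod 4), a square root of 108 is 108^((251+1)/4) = 108^63 mod 251.
Repeated squaring: 108^2≡118, 108^4≡119, 108^8≡105, 108^16≡232, 108^32≡110 (mod 251).
108^63 = 108^(32+16+8+4+2+1) ≡ 205 (mod 251).
Check: 205² = 42025 ≡ 108 (mod 251). The two roots are 46 and 205.

46, 205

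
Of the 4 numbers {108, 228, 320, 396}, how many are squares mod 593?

(108/593) = -1 → non-residue.
(228/593) = -1 → non-residue.
(320/593) = -1 → non-residue.
(396/593) = -1 → non-residue.
Total quadratic residues among the 4: 0.

0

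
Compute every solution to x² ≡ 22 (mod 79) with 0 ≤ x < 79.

38, 41

Since 79 ≡ 3 (mod 4), a square root of 22 is 22^((79+1)/4) = 22^20 mod 79.
Repeated squaring: 22^2≡10, 22^4≡21, 22^8≡46, 22^16≡62 (mod 79).
22^20 = 22^(16+4) ≡ 38 (mod 79).
Check: 38² = 1444 ≡ 22 (mod 79). The two roots are 38 and 41.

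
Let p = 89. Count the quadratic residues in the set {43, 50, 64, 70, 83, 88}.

3

(43/89) = -1 → non-residue.
(50/89) = +1 → QR.
(64/89) = +1 → QR.
(70/89) = -1 → non-residue.
(83/89) = -1 → non-residue.
(88/89) = +1 → QR.
Total quadratic residues among the 6: 3.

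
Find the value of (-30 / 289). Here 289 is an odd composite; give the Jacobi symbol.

1

First reduce: -30 ≡ 259 (mod 289).
Reciprocity: 259 ≡ 3 and 289 ≡ 1 (mod 4), so (259/289) = +(289/259).
Reduce top mod 259: now compute (30/259).
Pull out 2: since 259 ≡ 3 (mod 8), (2/259) = -1.
Reciprocity: 15 ≡ 3 and 259 ≡ 3 (mod 4), so (15/259) = −(259/15).
Reduce top mod 15: now compute (4/15).
Pull out 2^2: since 15 ≡ 7 (mod 8), (2/15) = +1, so (2/15)^2 = +1.
Reached (1/15) = 1. Collecting the sign flips along the way, the symbol is +1.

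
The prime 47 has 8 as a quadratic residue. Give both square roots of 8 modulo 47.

14, 33

Since 47 ≡ 3 (mod 4), a square root of 8 is 8^((47+1)/4) = 8^12 mod 47.
Repeated squaring: 8^2≡17, 8^4≡7, 8^8≡2 (mod 47).
8^12 = 8^(8+4) ≡ 14 (mod 47).
Check: 14² = 196 ≡ 8 (mod 47). The two roots are 14 and 33.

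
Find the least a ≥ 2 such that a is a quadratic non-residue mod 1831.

3

(2/1831) = +1, so 2 is a residue.
(3/1831) = −1, so 3 is the smallest positive non-residue mod 1831.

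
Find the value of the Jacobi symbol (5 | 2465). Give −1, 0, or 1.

Reciprocity: 5 ≡ 1 and 2465 ≡ 1 (mod 4), so (5/2465) = +(2465/5).
Reduce top mod 5: now compute (0/5).
Top reduces to 0: gcd > 1, so the symbol is 0.

0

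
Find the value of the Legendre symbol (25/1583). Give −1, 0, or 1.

1

Reciprocity: 25 ≡ 1 and 1583 ≡ 3 (mod 4), so (25/1583) = +(1583/25).
Reduce top mod 25: now compute (8/25).
Pull out 2^3: since 25 ≡ 1 (mod 8), (2/25) = +1, so (2/25)^3 = +1.
Reached (1/25) = 1. Collecting the sign flips along the way, the symbol is +1.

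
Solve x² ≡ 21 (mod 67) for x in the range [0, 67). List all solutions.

17, 50

Since 67 ≡ 3 (mod 4), a square root of 21 is 21^((67+1)/4) = 21^17 mod 67.
Repeated squaring: 21^2≡39, 21^4≡47, 21^8≡65, 21^16≡4 (mod 67).
21^17 = 21^(16+1) ≡ 17 (mod 67).
Check: 17² = 289 ≡ 21 (mod 67). The two roots are 17 and 50.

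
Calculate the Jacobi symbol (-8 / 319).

-1

First reduce: -8 ≡ 311 (mod 319).
Reciprocity: 311 ≡ 3 and 319 ≡ 3 (mod 4), so (311/319) = −(319/311).
Reduce top mod 311: now compute (8/311).
Pull out 2^3: since 311 ≡ 7 (mod 8), (2/311) = +1, so (2/311)^3 = +1.
Reached (1/311) = 1. Collecting the sign flips along the way, the symbol is -1.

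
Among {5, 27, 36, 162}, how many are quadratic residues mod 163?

(5/163) = -1 → non-residue.
(27/163) = -1 → non-residue.
(36/163) = +1 → QR.
(162/163) = -1 → non-residue.
Total quadratic residues among the 4: 1.

1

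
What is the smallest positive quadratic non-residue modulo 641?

(2/641) = +1, so 2 is a residue.
(3/641) = −1, so 3 is the smallest positive non-residue mod 641.

3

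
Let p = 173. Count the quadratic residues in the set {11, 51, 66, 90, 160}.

3

(11/173) = -1 → non-residue.
(51/173) = +1 → QR.
(66/173) = -1 → non-residue.
(90/173) = +1 → QR.
(160/173) = +1 → QR.
Total quadratic residues among the 5: 3.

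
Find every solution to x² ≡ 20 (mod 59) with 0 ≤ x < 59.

Since 59 ≡ 3 (mod 4), a square root of 20 is 20^((59+1)/4) = 20^15 mod 59.
Repeated squaring: 20^2≡46, 20^4≡51, 20^8≡5 (mod 59).
20^15 = 20^(8+4+2+1) ≡ 16 (mod 59).
Check: 16² = 256 ≡ 20 (mod 59). The two roots are 16 and 43.

16, 43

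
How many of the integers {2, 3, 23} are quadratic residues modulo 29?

1

(2/29) = -1 → non-residue.
(3/29) = -1 → non-residue.
(23/29) = +1 → QR.
Total quadratic residues among the 3: 1.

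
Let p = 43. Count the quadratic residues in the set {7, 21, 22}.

(7/43) = -1 → non-residue.
(21/43) = +1 → QR.
(22/43) = -1 → non-residue.
Total quadratic residues among the 3: 1.

1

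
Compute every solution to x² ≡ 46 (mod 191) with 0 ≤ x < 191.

Since 191 ≡ 3 (mod 4), a square root of 46 is 46^((191+1)/4) = 46^48 mod 191.
Repeated squaring: 46^2≡15, 46^4≡34, 46^8≡10, 46^16≡100, 46^32≡68 (mod 191).
46^48 = 46^(32+16) ≡ 115 (mod 191).
Check: 115² = 13225 ≡ 46 (mod 191). The two roots are 76 and 115.

76, 115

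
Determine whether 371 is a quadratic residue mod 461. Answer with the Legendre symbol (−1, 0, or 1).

-1

Euler's criterion: (371/461) ≡ 371^230 (mod 461).
371^2 ≡ 263 (mod 461)
371^4 ≡ 19 (mod 461)
371^8 ≡ 361 (mod 461)
371^16 ≡ 319 (mod 461)
371^32 ≡ 341 (mod 461)
371^64 ≡ 109 (mod 461)
371^128 ≡ 356 (mod 461)
371^230 = 371^(128+64+32+4+2) ≡ 460 (mod 461).
Result is 460 ≡ −1, so (371/461) = −1.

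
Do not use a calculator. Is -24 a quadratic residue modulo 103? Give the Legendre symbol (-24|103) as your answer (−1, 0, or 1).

First reduce: -24 ≡ 79 (mod 103).
Reciprocity: 79 ≡ 3 and 103 ≡ 3 (mod 4), so (79/103) = −(103/79).
Reduce top mod 79: now compute (24/79).
Pull out 2^3: since 79 ≡ 7 (mod 8), (2/79) = +1, so (2/79)^3 = +1.
Reciprocity: 3 ≡ 3 and 79 ≡ 3 (mod 4), so (3/79) = −(79/3).
Reduce top mod 3: now compute (1/3).
Reached (1/3) = 1. Collecting the sign flips along the way, the symbol is +1.

1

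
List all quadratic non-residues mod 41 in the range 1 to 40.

3 6 7 11 12 13 14 15 17 19 22 24 26 27 28 29 30 34 35 38

Square k = 1,…,20 (k and 41−k give the same square):
1²=1, 2²=4, 3²=9, 4²=16, 5²=25, 6²=36, 7²≡8, 8²≡23, 9²≡40, 10²≡18, 11²≡39, 12²≡21, 13²≡5, 14²≡32, 15²≡20, 16²≡10, 17²≡2, 18²≡37, 19²≡33, 20²≡31 (mod 41).
The residues are {1, 2, 4, 5, 8, 9, 10, 16, 18, 20, 21, 23, 25, 31, 32, 33, 36, 37, 39, 40}; the non-residues are the remaining 20 nonzero classes.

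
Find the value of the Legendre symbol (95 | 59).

First reduce: 95 ≡ 36 (mod 59).
Pull out 2^2: since 59 ≡ 3 (mod 8), (2/59) = -1, so (2/59)^2 = +1.
Reciprocity: 9 ≡ 1 and 59 ≡ 3 (mod 4), so (9/59) = +(59/9).
Reduce top mod 9: now compute (5/9).
Reciprocity: 5 ≡ 1 and 9 ≡ 1 (mod 4), so (5/9) = +(9/5).
Reduce top mod 5: now compute (4/5).
Pull out 2^2: since 5 ≡ 5 (mod 8), (2/5) = -1, so (2/5)^2 = +1.
Reached (1/5) = 1. Collecting the sign flips along the way, the symbol is +1.

1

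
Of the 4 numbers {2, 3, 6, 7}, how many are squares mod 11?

1

(2/11) = -1 → non-residue.
(3/11) = +1 → QR.
(6/11) = -1 → non-residue.
(7/11) = -1 → non-residue.
Total quadratic residues among the 4: 1.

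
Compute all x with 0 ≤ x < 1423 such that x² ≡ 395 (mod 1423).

Since 1423 ≡ 3 (mod 4), a square root of 395 is 395^((1423+1)/4) = 395^356 mod 1423.
Repeated squaring: 395^2≡918, 395^4≡308, 395^8≡946, 395^16≡1272, 395^32≡33, 395^64≡1089, 395^128≡562, 395^256≡1361 (mod 1423).
395^356 = 395^(256+64+32+4) ≡ 182 (mod 1423).
Check: 182² = 33124 ≡ 395 (mod 1423). The two roots are 182 and 1241.

182, 1241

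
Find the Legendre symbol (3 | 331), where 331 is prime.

-1

Reciprocity: 3 ≡ 3 and 331 ≡ 3 (mod 4), so (3/331) = −(331/3).
Reduce top mod 3: now compute (1/3).
Reached (1/3) = 1. Collecting the sign flips along the way, the symbol is -1.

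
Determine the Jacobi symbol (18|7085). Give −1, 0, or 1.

-1

Pull out 2: since 7085 ≡ 5 (mod 8), (2/7085) = -1.
Reciprocity: 9 ≡ 1 and 7085 ≡ 1 (mod 4), so (9/7085) = +(7085/9).
Reduce top mod 9: now compute (2/9).
Pull out 2: since 9 ≡ 1 (mod 8), (2/9) = +1.
Reached (1/9) = 1. Collecting the sign flips along the way, the symbol is -1.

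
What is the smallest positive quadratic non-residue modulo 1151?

13

(2/1151) = +1, so 2 is a residue.
(3/1151) = +1, so 3 is a residue.
(4/1151) = +1, so 4 is a residue.
(5/1151) = +1, so 5 is a residue.
(6/1151) = +1, so 6 is a residue.
(7/1151) = +1, so 7 is a residue.
(8/1151) = +1, so 8 is a residue.
(9/1151) = +1, so 9 is a residue.
(10/1151) = +1, so 10 is a residue.
(11/1151) = +1, so 11 is a residue.
(12/1151) = +1, so 12 is a residue.
(13/1151) = −1, so 13 is the smallest positive non-residue mod 1151.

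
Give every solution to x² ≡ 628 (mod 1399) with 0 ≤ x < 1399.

373, 1026

Since 1399 ≡ 3 (mod 4), a square root of 628 is 628^((1399+1)/4) = 628^350 mod 1399.
Repeated squaring: 628^2≡1265, 628^4≡1168, 628^8≡199, 628^16≡429, 628^32≡772, 628^64≡10, 628^128≡100, 628^256≡207 (mod 1399).
628^350 = 628^(256+64+16+8+4+2) ≡ 373 (mod 1399).
Check: 373² = 139129 ≡ 628 (mod 1399). The two roots are 373 and 1026.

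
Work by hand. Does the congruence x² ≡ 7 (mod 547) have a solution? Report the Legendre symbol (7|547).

Reciprocity: 7 ≡ 3 and 547 ≡ 3 (mod 4), so (7/547) = −(547/7).
Reduce top mod 7: now compute (1/7).
Reached (1/7) = 1. Collecting the sign flips along the way, the symbol is -1.

-1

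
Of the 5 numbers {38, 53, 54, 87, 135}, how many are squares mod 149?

(38/149) = -1 → non-residue.
(53/149) = +1 → QR.
(54/149) = +1 → QR.
(87/149) = -1 → non-residue.
(135/149) = -1 → non-residue.
Total quadratic residues among the 5: 2.

2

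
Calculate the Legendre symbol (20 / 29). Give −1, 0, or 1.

1

Pull out 2^2: since 29 ≡ 5 (mod 8), (2/29) = -1, so (2/29)^2 = +1.
Reciprocity: 5 ≡ 1 and 29 ≡ 1 (mod 4), so (5/29) = +(29/5).
Reduce top mod 5: now compute (4/5).
Pull out 2^2: since 5 ≡ 5 (mod 8), (2/5) = -1, so (2/5)^2 = +1.
Reached (1/5) = 1. Collecting the sign flips along the way, the symbol is +1.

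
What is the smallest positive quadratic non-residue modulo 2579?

2

(2/2579) = −1, so 2 is the smallest positive non-residue mod 2579.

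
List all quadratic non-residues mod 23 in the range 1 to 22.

5, 7, 10, 11, 14, 15, 17, 19, 20, 21, 22

Square k = 1,…,11 (k and 23−k give the same square):
1²=1, 2²=4, 3²=9, 4²=16, 5²≡2, 6²≡13, 7²≡3, 8²≡18, 9²≡12, 10²≡8, 11²≡6 (mod 23).
The residues are {1, 2, 3, 4, 6, 8, 9, 12, 13, 16, 18}; the non-residues are the remaining 11 nonzero classes.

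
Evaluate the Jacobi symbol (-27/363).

First reduce: -27 ≡ 336 (mod 363).
Pull out 2^4: since 363 ≡ 3 (mod 8), (2/363) = -1, so (2/363)^4 = +1.
Reciprocity: 21 ≡ 1 and 363 ≡ 3 (mod 4), so (21/363) = +(363/21).
Reduce top mod 21: now compute (6/21).
Pull out 2: since 21 ≡ 5 (mod 8), (2/21) = -1.
Reciprocity: 3 ≡ 3 and 21 ≡ 1 (mod 4), so (3/21) = +(21/3).
Reduce top mod 3: now compute (0/3).
Top reduces to 0: gcd > 1, so the symbol is 0.

0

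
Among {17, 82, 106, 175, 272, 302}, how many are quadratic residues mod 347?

2

(17/347) = -1 → non-residue.
(82/347) = +1 → QR.
(106/347) = -1 → non-residue.
(175/347) = -1 → non-residue.
(272/347) = -1 → non-residue.
(302/347) = +1 → QR.
Total quadratic residues among the 6: 2.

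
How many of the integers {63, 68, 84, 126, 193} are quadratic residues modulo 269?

2

(63/269) = -1 → non-residue.
(68/269) = -1 → non-residue.
(84/269) = +1 → QR.
(126/269) = +1 → QR.
(193/269) = -1 → non-residue.
Total quadratic residues among the 5: 2.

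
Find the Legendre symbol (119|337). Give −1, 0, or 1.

Reciprocity: 119 ≡ 3 and 337 ≡ 1 (mod 4), so (119/337) = +(337/119).
Reduce top mod 119: now compute (99/119).
Reciprocity: 99 ≡ 3 and 119 ≡ 3 (mod 4), so (99/119) = −(119/99).
Reduce top mod 99: now compute (20/99).
Pull out 2^2: since 99 ≡ 3 (mod 8), (2/99) = -1, so (2/99)^2 = +1.
Reciprocity: 5 ≡ 1 and 99 ≡ 3 (mod 4), so (5/99) = +(99/5).
Reduce top mod 5: now compute (4/5).
Pull out 2^2: since 5 ≡ 5 (mod 8), (2/5) = -1, so (2/5)^2 = +1.
Reached (1/5) = 1. Collecting the sign flips along the way, the symbol is -1.

-1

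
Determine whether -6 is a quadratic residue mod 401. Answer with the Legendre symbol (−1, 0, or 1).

Euler's criterion: (-6/401) ≡ 395^200 (mod 401).
395^2 ≡ 36 (mod 401)
395^4 ≡ 93 (mod 401)
395^8 ≡ 228 (mod 401)
395^16 ≡ 255 (mod 401)
395^32 ≡ 63 (mod 401)
395^64 ≡ 360 (mod 401)
395^128 ≡ 77 (mod 401)
395^200 = 395^(128+64+8) ≡ 400 (mod 401).
Result is 400 ≡ −1, so (-6/401) = −1.

-1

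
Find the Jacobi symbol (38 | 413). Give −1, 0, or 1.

Pull out 2: since 413 ≡ 5 (mod 8), (2/413) = -1.
Reciprocity: 19 ≡ 3 and 413 ≡ 1 (mod 4), so (19/413) = +(413/19).
Reduce top mod 19: now compute (14/19).
Pull out 2: since 19 ≡ 3 (mod 8), (2/19) = -1.
Reciprocity: 7 ≡ 3 and 19 ≡ 3 (mod 4), so (7/19) = −(19/7).
Reduce top mod 7: now compute (5/7).
Reciprocity: 5 ≡ 1 and 7 ≡ 3 (mod 4), so (5/7) = +(7/5).
Reduce top mod 5: now compute (2/5).
Pull out 2: since 5 ≡ 5 (mod 8), (2/5) = -1.
Reached (1/5) = 1. Collecting the sign flips along the way, the symbol is +1.

1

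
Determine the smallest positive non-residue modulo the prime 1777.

(2/1777) = +1, so 2 is a residue.
(3/1777) = +1, so 3 is a residue.
(4/1777) = +1, so 4 is a residue.
(5/1777) = −1, so 5 is the smallest positive non-residue mod 1777.

5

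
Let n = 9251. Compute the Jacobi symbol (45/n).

Reciprocity: 45 ≡ 1 and 9251 ≡ 3 (mod 4), so (45/9251) = +(9251/45).
Reduce top mod 45: now compute (26/45).
Pull out 2: since 45 ≡ 5 (mod 8), (2/45) = -1.
Reciprocity: 13 ≡ 1 and 45 ≡ 1 (mod 4), so (13/45) = +(45/13).
Reduce top mod 13: now compute (6/13).
Pull out 2: since 13 ≡ 5 (mod 8), (2/13) = -1.
Reciprocity: 3 ≡ 3 and 13 ≡ 1 (mod 4), so (3/13) = +(13/3).
Reduce top mod 3: now compute (1/3).
Reached (1/3) = 1. Collecting the sign flips along the way, the symbol is +1.

1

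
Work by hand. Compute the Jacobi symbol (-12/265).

1

First reduce: -12 ≡ 253 (mod 265).
Reciprocity: 253 ≡ 1 and 265 ≡ 1 (mod 4), so (253/265) = +(265/253).
Reduce top mod 253: now compute (12/253).
Pull out 2^2: since 253 ≡ 5 (mod 8), (2/253) = -1, so (2/253)^2 = +1.
Reciprocity: 3 ≡ 3 and 253 ≡ 1 (mod 4), so (3/253) = +(253/3).
Reduce top mod 3: now compute (1/3).
Reached (1/3) = 1. Collecting the sign flips along the way, the symbol is +1.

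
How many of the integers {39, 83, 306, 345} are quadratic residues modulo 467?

(39/467) = +1 → QR.
(83/467) = +1 → QR.
(306/467) = -1 → non-residue.
(345/467) = -1 → non-residue.
Total quadratic residues among the 4: 2.

2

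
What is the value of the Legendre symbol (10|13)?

1

Euler's criterion: (10/13) ≡ 10^6 (mod 13).
10^2 ≡ 9 (mod 13)
10^4 ≡ 3 (mod 13)
10^6 = 10^(4+2) ≡ 1 (mod 13).
Result is 1, so (10/13) = 1.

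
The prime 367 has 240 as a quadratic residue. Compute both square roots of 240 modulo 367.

53, 314

Since 367 ≡ 3 (mod 4), a square root of 240 is 240^((367+1)/4) = 240^92 mod 367.
Repeated squaring: 240^2≡348, 240^4≡361, 240^8≡36, 240^16≡195, 240^32≡224, 240^64≡264 (mod 367).
240^92 = 240^(64+16+8+4) ≡ 53 (mod 367).
Check: 53² = 2809 ≡ 240 (mod 367). The two roots are 53 and 314.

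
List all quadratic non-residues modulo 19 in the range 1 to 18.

Square k = 1,…,9 (k and 19−k give the same square):
1²=1, 2²=4, 3²=9, 4²=16, 5²≡6, 6²≡17, 7²≡11, 8²≡7, 9²≡5 (mod 19).
The residues are {1, 4, 5, 6, 7, 9, 11, 16, 17}; the non-residues are the remaining 9 nonzero classes.

2,3,8,10,12,13,14,15,18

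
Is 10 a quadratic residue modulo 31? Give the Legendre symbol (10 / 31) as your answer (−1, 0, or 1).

Pull out 2: since 31 ≡ 7 (mod 8), (2/31) = +1.
Reciprocity: 5 ≡ 1 and 31 ≡ 3 (mod 4), so (5/31) = +(31/5).
Reduce top mod 5: now compute (1/5).
Reached (1/5) = 1. Collecting the sign flips along the way, the symbol is +1.

1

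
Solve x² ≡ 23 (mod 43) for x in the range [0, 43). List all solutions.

18, 25

Since 43 ≡ 3 (mod 4), a square root of 23 is 23^((43+1)/4) = 23^11 mod 43.
Repeated squaring: 23^2≡13, 23^4≡40, 23^8≡9 (mod 43).
23^11 = 23^(8+2+1) ≡ 25 (mod 43).
Check: 25² = 625 ≡ 23 (mod 43). The two roots are 18 and 25.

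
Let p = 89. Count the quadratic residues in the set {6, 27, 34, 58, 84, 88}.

3

(6/89) = -1 → non-residue.
(27/89) = -1 → non-residue.
(34/89) = +1 → QR.
(58/89) = -1 → non-residue.
(84/89) = +1 → QR.
(88/89) = +1 → QR.
Total quadratic residues among the 6: 3.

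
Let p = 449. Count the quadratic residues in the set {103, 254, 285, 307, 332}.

(103/449) = -1 → non-residue.
(254/449) = +1 → QR.
(285/449) = +1 → QR.
(307/449) = -1 → non-residue.
(332/449) = -1 → non-residue.
Total quadratic residues among the 5: 2.

2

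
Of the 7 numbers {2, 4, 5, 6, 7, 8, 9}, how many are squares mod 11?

(2/11) = -1 → non-residue.
(4/11) = +1 → QR.
(5/11) = +1 → QR.
(6/11) = -1 → non-residue.
(7/11) = -1 → non-residue.
(8/11) = -1 → non-residue.
(9/11) = +1 → QR.
Total quadratic residues among the 7: 3.

3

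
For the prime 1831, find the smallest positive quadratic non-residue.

3

(2/1831) = +1, so 2 is a residue.
(3/1831) = −1, so 3 is the smallest positive non-residue mod 1831.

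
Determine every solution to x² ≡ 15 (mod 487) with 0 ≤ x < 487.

224, 263

Since 487 ≡ 3 (mod 4), a square root of 15 is 15^((487+1)/4) = 15^122 mod 487.
Repeated squaring: 15^2≡225, 15^4≡464, 15^8≡42, 15^16≡303, 15^32≡253, 15^64≡212 (mod 487).
15^122 = 15^(64+32+16+8+2) ≡ 263 (mod 487).
Check: 263² = 69169 ≡ 15 (mod 487). The two roots are 224 and 263.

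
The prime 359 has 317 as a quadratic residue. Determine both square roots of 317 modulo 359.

Since 359 ≡ 3 (mod 4), a square root of 317 is 317^((359+1)/4) = 317^90 mod 359.
Repeated squaring: 317^2≡328, 317^4≡243, 317^8≡173, 317^16≡132, 317^32≡192, 317^64≡246 (mod 359).
317^90 = 317^(64+16+8+2) ≡ 333 (mod 359).
Check: 333² = 110889 ≡ 317 (mod 359). The two roots are 26 and 333.

26, 333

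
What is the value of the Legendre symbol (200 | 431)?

1

Pull out 2^3: since 431 ≡ 7 (mod 8), (2/431) = +1, so (2/431)^3 = +1.
Reciprocity: 25 ≡ 1 and 431 ≡ 3 (mod 4), so (25/431) = +(431/25).
Reduce top mod 25: now compute (6/25).
Pull out 2: since 25 ≡ 1 (mod 8), (2/25) = +1.
Reciprocity: 3 ≡ 3 and 25 ≡ 1 (mod 4), so (3/25) = +(25/3).
Reduce top mod 3: now compute (1/3).
Reached (1/3) = 1. Collecting the sign flips along the way, the symbol is +1.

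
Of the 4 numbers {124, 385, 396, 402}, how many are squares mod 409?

(124/409) = -1 → non-residue.
(385/409) = +1 → QR.
(396/409) = -1 → non-residue.
(402/409) = -1 → non-residue.
Total quadratic residues among the 4: 1.

1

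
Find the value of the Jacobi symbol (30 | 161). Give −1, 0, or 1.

Pull out 2: since 161 ≡ 1 (mod 8), (2/161) = +1.
Reciprocity: 15 ≡ 3 and 161 ≡ 1 (mod 4), so (15/161) = +(161/15).
Reduce top mod 15: now compute (11/15).
Reciprocity: 11 ≡ 3 and 15 ≡ 3 (mod 4), so (11/15) = −(15/11).
Reduce top mod 11: now compute (4/11).
Pull out 2^2: since 11 ≡ 3 (mod 8), (2/11) = -1, so (2/11)^2 = +1.
Reached (1/11) = 1. Collecting the sign flips along the way, the symbol is -1.

-1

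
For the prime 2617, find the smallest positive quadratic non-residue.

5

(2/2617) = +1, so 2 is a residue.
(3/2617) = +1, so 3 is a residue.
(4/2617) = +1, so 4 is a residue.
(5/2617) = −1, so 5 is the smallest positive non-residue mod 2617.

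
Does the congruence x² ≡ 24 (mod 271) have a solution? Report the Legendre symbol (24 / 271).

Euler's criterion: (24/271) ≡ 24^135 (mod 271).
24^2 ≡ 34 (mod 271)
24^4 ≡ 72 (mod 271)
24^8 ≡ 35 (mod 271)
24^16 ≡ 141 (mod 271)
24^32 ≡ 98 (mod 271)
24^64 ≡ 119 (mod 271)
24^128 ≡ 69 (mod 271)
24^135 = 24^(128+4+2+1) ≡ 270 (mod 271).
Result is 270 ≡ −1, so (24/271) = −1.

-1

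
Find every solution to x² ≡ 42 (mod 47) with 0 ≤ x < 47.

18, 29

Since 47 ≡ 3 (mod 4), a square root of 42 is 42^((47+1)/4) = 42^12 mod 47.
Repeated squaring: 42^2≡25, 42^4≡14, 42^8≡8 (mod 47).
42^12 = 42^(8+4) ≡ 18 (mod 47).
Check: 18² = 324 ≡ 42 (mod 47). The two roots are 18 and 29.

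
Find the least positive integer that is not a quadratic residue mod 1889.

3

(2/1889) = +1, so 2 is a residue.
(3/1889) = −1, so 3 is the smallest positive non-residue mod 1889.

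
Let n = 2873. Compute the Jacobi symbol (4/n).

1

Pull out 2^2: since 2873 ≡ 1 (mod 8), (2/2873) = +1, so (2/2873)^2 = +1.
Reached (1/2873) = 1. Collecting the sign flips along the way, the symbol is +1.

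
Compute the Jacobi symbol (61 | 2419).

Reciprocity: 61 ≡ 1 and 2419 ≡ 3 (mod 4), so (61/2419) = +(2419/61).
Reduce top mod 61: now compute (40/61).
Pull out 2^3: since 61 ≡ 5 (mod 8), (2/61) = -1, so (2/61)^3 = -1.
Reciprocity: 5 ≡ 1 and 61 ≡ 1 (mod 4), so (5/61) = +(61/5).
Reduce top mod 5: now compute (1/5).
Reached (1/5) = 1. Collecting the sign flips along the way, the symbol is -1.

-1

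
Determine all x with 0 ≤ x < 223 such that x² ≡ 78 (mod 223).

Since 223 ≡ 3 (mod 4), a square root of 78 is 78^((223+1)/4) = 78^56 mod 223.
Repeated squaring: 78^2≡63, 78^4≡178, 78^8≡18, 78^16≡101, 78^32≡166 (mod 223).
78^56 = 78^(32+16+8) ≡ 69 (mod 223).
Check: 69² = 4761 ≡ 78 (mod 223). The two roots are 69 and 154.

69, 154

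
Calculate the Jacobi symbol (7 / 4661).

-1

Reciprocity: 7 ≡ 3 and 4661 ≡ 1 (mod 4), so (7/4661) = +(4661/7).
Reduce top mod 7: now compute (6/7).
Pull out 2: since 7 ≡ 7 (mod 8), (2/7) = +1.
Reciprocity: 3 ≡ 3 and 7 ≡ 3 (mod 4), so (3/7) = −(7/3).
Reduce top mod 3: now compute (1/3).
Reached (1/3) = 1. Collecting the sign flips along the way, the symbol is -1.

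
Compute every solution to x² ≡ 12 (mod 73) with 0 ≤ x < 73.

73 ≡ 1 (mod 4), so we find a root by search.
Trying successive values, 31² = 961 ≡ 12 (mod 73). The other root is 73 − 31 = 42.

31, 42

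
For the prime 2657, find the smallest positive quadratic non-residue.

(2/2657) = +1, so 2 is a residue.
(3/2657) = −1, so 3 is the smallest positive non-residue mod 2657.

3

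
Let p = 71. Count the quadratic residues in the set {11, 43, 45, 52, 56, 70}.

(11/71) = -1 → non-residue.
(43/71) = +1 → QR.
(45/71) = +1 → QR.
(52/71) = -1 → non-residue.
(56/71) = -1 → non-residue.
(70/71) = -1 → non-residue.
Total quadratic residues among the 6: 2.

2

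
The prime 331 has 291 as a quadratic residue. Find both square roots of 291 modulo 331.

Since 331 ≡ 3 (mod 4), a square root of 291 is 291^((331+1)/4) = 291^83 mod 331.
Repeated squaring: 291^2≡276, 291^4≡46, 291^8≡130, 291^16≡19, 291^32≡30, 291^64≡238 (mod 331).
291^83 = 291^(64+16+2+1) ≡ 195 (mod 331).
Check: 195² = 38025 ≡ 291 (mod 331). The two roots are 136 and 195.

136, 195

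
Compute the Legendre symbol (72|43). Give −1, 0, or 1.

Euler's criterion: (72/43) ≡ 29^21 (mod 43).
29^2 ≡ 24 (mod 43)
29^4 ≡ 17 (mod 43)
29^8 ≡ 31 (mod 43)
29^16 ≡ 15 (mod 43)
29^21 = 29^(16+4+1) ≡ 42 (mod 43).
Result is 42 ≡ −1, so (72/43) = −1.

-1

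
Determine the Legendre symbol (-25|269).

1

First reduce: -25 ≡ 244 (mod 269).
Pull out 2^2: since 269 ≡ 5 (mod 8), (2/269) = -1, so (2/269)^2 = +1.
Reciprocity: 61 ≡ 1 and 269 ≡ 1 (mod 4), so (61/269) = +(269/61).
Reduce top mod 61: now compute (25/61).
Reciprocity: 25 ≡ 1 and 61 ≡ 1 (mod 4), so (25/61) = +(61/25).
Reduce top mod 25: now compute (11/25).
Reciprocity: 11 ≡ 3 and 25 ≡ 1 (mod 4), so (11/25) = +(25/11).
Reduce top mod 11: now compute (3/11).
Reciprocity: 3 ≡ 3 and 11 ≡ 3 (mod 4), so (3/11) = −(11/3).
Reduce top mod 3: now compute (2/3).
Pull out 2: since 3 ≡ 3 (mod 8), (2/3) = -1.
Reached (1/3) = 1. Collecting the sign flips along the way, the symbol is +1.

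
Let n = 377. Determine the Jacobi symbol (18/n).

1

Pull out 2: since 377 ≡ 1 (mod 8), (2/377) = +1.
Reciprocity: 9 ≡ 1 and 377 ≡ 1 (mod 4), so (9/377) = +(377/9).
Reduce top mod 9: now compute (8/9).
Pull out 2^3: since 9 ≡ 1 (mod 8), (2/9) = +1, so (2/9)^3 = +1.
Reached (1/9) = 1. Collecting the sign flips along the way, the symbol is +1.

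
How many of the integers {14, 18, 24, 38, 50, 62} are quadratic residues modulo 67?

3

(14/67) = +1 → QR.
(18/67) = -1 → non-residue.
(24/67) = +1 → QR.
(38/67) = -1 → non-residue.
(50/67) = -1 → non-residue.
(62/67) = +1 → QR.
Total quadratic residues among the 6: 3.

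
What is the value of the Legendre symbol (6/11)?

Euler's criterion: (6/11) ≡ 6^5 (mod 11).
6^2 ≡ 3 (mod 11)
6^4 ≡ 9 (mod 11)
6^5 = 6^(4+1) ≡ 10 (mod 11).
Result is 10 ≡ −1, so (6/11) = −1.

-1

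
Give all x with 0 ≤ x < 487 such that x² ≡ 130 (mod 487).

Since 487 ≡ 3 (mod 4), a square root of 130 is 130^((487+1)/4) = 130^122 mod 487.
Repeated squaring: 130^2≡342, 130^4≡84, 130^8≡238, 130^16≡152, 130^32≡215, 130^64≡447 (mod 487).
130^122 = 130^(64+32+16+8+2) ≡ 167 (mod 487).
Check: 167² = 27889 ≡ 130 (mod 487). The two roots are 167 and 320.

167, 320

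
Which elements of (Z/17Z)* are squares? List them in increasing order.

1, 2, 4, 8, 9, 13, 15, 16

Square k = 1,…,8 (k and 17−k give the same square):
1²=1, 2²=4, 3²=9, 4²=16, 5²≡8, 6²≡2, 7²≡15, 8²≡13 (mod 17).
So the quadratic residues mod 17 are {1, 2, 4, 8, 9, 13, 15, 16}.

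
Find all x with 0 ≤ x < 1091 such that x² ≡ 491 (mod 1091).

285, 806

Since 1091 ≡ 3 (mod 4), a square root of 491 is 491^((1091+1)/4) = 491^273 mod 1091.
Repeated squaring: 491^2≡1061, 491^4≡900, 491^8≡478, 491^16≡465, 491^32≡207, 491^64≡300, 491^128≡538, 491^256≡329 (mod 1091).
491^273 = 491^(256+16+1) ≡ 285 (mod 1091).
Check: 285² = 81225 ≡ 491 (mod 1091). The two roots are 285 and 806.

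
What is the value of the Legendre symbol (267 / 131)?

First reduce: 267 ≡ 5 (mod 131).
Reciprocity: 5 ≡ 1 and 131 ≡ 3 (mod 4), so (5/131) = +(131/5).
Reduce top mod 5: now compute (1/5).
Reached (1/5) = 1. Collecting the sign flips along the way, the symbol is +1.

1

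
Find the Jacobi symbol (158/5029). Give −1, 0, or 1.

-1

Pull out 2: since 5029 ≡ 5 (mod 8), (2/5029) = -1.
Reciprocity: 79 ≡ 3 and 5029 ≡ 1 (mod 4), so (79/5029) = +(5029/79).
Reduce top mod 79: now compute (52/79).
Pull out 2^2: since 79 ≡ 7 (mod 8), (2/79) = +1, so (2/79)^2 = +1.
Reciprocity: 13 ≡ 1 and 79 ≡ 3 (mod 4), so (13/79) = +(79/13).
Reduce top mod 13: now compute (1/13).
Reached (1/13) = 1. Collecting the sign flips along the way, the symbol is -1.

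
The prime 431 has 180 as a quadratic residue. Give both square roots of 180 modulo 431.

Since 431 ≡ 3 (mod 4), a square root of 180 is 180^((431+1)/4) = 180^108 mod 431.
Repeated squaring: 180^2≡75, 180^4≡22, 180^8≡53, 180^16≡223, 180^32≡164, 180^64≡174 (mod 431).
180^108 = 180^(64+32+8+4) ≡ 207 (mod 431).
Check: 207² = 42849 ≡ 180 (mod 431). The two roots are 207 and 224.

207, 224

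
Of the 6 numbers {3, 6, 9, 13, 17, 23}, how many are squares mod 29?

4

(3/29) = -1 → non-residue.
(6/29) = +1 → QR.
(9/29) = +1 → QR.
(13/29) = +1 → QR.
(17/29) = -1 → non-residue.
(23/29) = +1 → QR.
Total quadratic residues among the 6: 4.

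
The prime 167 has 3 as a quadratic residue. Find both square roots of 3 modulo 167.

Since 167 ≡ 3 (mod 4), a square root of 3 is 3^((167+1)/4) = 3^42 mod 167.
Repeated squaring: 3^2≡9, 3^4≡81, 3^8≡48, 3^16≡133, 3^32≡154 (mod 167).
3^42 = 3^(32+8+2) ≡ 62 (mod 167).
Check: 62² = 3844 ≡ 3 (mod 167). The two roots are 62 and 105.

62, 105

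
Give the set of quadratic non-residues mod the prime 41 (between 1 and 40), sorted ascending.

Square k = 1,…,20 (k and 41−k give the same square):
1²=1, 2²=4, 3²=9, 4²=16, 5²=25, 6²=36, 7²≡8, 8²≡23, 9²≡40, 10²≡18, 11²≡39, 12²≡21, 13²≡5, 14²≡32, 15²≡20, 16²≡10, 17²≡2, 18²≡37, 19²≡33, 20²≡31 (mod 41).
The residues are {1, 2, 4, 5, 8, 9, 10, 16, 18, 20, 21, 23, 25, 31, 32, 33, 36, 37, 39, 40}; the non-residues are the remaining 20 nonzero classes.

3 6 7 11 12 13 14 15 17 19 22 24 26 27 28 29 30 34 35 38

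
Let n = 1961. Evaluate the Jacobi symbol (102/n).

1

Pull out 2: since 1961 ≡ 1 (mod 8), (2/1961) = +1.
Reciprocity: 51 ≡ 3 and 1961 ≡ 1 (mod 4), so (51/1961) = +(1961/51).
Reduce top mod 51: now compute (23/51).
Reciprocity: 23 ≡ 3 and 51 ≡ 3 (mod 4), so (23/51) = −(51/23).
Reduce top mod 23: now compute (5/23).
Reciprocity: 5 ≡ 1 and 23 ≡ 3 (mod 4), so (5/23) = +(23/5).
Reduce top mod 5: now compute (3/5).
Reciprocity: 3 ≡ 3 and 5 ≡ 1 (mod 4), so (3/5) = +(5/3).
Reduce top mod 3: now compute (2/3).
Pull out 2: since 3 ≡ 3 (mod 8), (2/3) = -1.
Reached (1/3) = 1. Collecting the sign flips along the way, the symbol is +1.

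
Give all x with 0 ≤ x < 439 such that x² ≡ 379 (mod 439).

91, 348

Since 439 ≡ 3 (mod 4), a square root of 379 is 379^((439+1)/4) = 379^110 mod 439.
Repeated squaring: 379^2≡88, 379^4≡281, 379^8≡380, 379^16≡408, 379^32≡83, 379^64≡304 (mod 439).
379^110 = 379^(64+32+8+4+2) ≡ 91 (mod 439).
Check: 91² = 8281 ≡ 379 (mod 439). The two roots are 91 and 348.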